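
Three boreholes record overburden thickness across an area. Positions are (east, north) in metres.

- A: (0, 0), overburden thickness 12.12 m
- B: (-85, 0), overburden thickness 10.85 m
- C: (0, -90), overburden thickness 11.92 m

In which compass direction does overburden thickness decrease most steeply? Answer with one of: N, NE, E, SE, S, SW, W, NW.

W

∂d/∂x = (10.85 − 12.12) / (-85 − 0) = +0.01494
∂d/∂y = (11.92 − 12.12) / (-90 − 0) = +0.002222
Steepest decrease is along −∇f = (-0.01494 E, -0.002222 N) → west.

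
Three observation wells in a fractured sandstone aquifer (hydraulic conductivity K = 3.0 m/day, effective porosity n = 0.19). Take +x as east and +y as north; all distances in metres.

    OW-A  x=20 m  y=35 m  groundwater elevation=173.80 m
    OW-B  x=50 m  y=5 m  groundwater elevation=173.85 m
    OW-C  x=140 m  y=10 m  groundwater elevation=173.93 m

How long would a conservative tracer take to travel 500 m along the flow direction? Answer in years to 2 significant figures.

With h = a·x + b·y + c and OW-A as origin, the differences give:
  30·a + (-30)·b = +0.05
  120·a + (-25)·b = +0.13
Eliminate b (×(-25) and ×(-30), subtract): 2850·a = 2.650 → a = ∂h/∂x = +0.0009298
Back-substitute: b = ∂h/∂y = -0.0007368.
|∇h| = √(0.0009298² + -0.0007368²) = 0.001186
Seepage velocity v = K·i/n = 3.0 × 0.001186 / 0.19 = 0.01873 m/day.
t = 500 / 0.01873 = 2.67e+04 days = 73.1 years.

73 years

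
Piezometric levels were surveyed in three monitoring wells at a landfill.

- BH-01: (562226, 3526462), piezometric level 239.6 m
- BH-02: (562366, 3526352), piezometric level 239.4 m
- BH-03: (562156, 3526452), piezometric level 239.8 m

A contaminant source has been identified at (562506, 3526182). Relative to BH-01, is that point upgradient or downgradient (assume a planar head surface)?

Differences from BH-01: to BH-02 (Δx, Δy, Δh) = (140, -110, -0.2); to BH-03 = (-70, -10, +0.2).
Solve a·Δx + b·Δy = Δh: det = 140·(-10) − (-70)·(-110) = -9100.
∂h/∂x = [(-0.2)·(-10) − (+0.2)·(-110)] / -9100 = -0.002637
∂h/∂y = [140·(+0.2) − (-70)·(-0.2)] / -9100 = -0.001538
Head at (562506, 3526182) = 239.6 + (-0.002637)·(280) + (-0.001538)·(-280) = 239.29 m.
That is lower than the 239.6 m at BH-01, so the point is downgradient.

downgradient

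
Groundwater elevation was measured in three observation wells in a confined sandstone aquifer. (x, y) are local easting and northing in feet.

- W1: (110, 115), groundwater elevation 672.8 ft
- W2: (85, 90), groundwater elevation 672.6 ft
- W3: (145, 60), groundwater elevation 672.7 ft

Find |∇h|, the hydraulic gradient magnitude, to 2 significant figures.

0.0057

Three-point gradient (reference W1): Δ to W2 = (-25, -25, -0.2), Δ to W3 = (35, -55, -0.1).
∂h/∂x = +0.003778, ∂h/∂y = +0.004222 (det = 2250).
|∇h| = √(0.003778² + 0.004222²) = 0.005666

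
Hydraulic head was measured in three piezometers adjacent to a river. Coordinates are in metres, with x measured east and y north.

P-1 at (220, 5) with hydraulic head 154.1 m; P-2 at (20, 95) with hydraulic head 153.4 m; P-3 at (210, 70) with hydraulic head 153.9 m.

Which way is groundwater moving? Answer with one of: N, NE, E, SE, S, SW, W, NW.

Taking P-1 as reference: P-2−P-1 = (-200, 90, -0.7); P-3−P-1 = (-10, 65, -0.2).
Solve a·Δx + b·Δy = Δh: det = (-200)·65 − (-10)·90 = -12100.
∂h/∂x = [(-0.7)·65 − (-0.2)·90] / -12100 = +0.002273
∂h/∂y = [(-200)·(-0.2) − (-10)·(-0.7)] / -12100 = -0.002727
Flow = −∇h = (-0.002273 east, +0.002727 north), which points northwest.

NW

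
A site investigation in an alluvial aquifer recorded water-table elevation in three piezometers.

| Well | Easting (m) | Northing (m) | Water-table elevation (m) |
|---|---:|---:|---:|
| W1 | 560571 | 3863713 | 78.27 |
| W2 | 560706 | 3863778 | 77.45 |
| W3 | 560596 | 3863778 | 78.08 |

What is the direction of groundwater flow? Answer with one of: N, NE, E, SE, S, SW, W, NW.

With h = a·x + b·y + c and W1 as origin, the differences give:
  135·a + 65·b = -0.82
  25·a + 65·b = -0.19
Eliminate b (×65 and ×65, subtract): 7150·a = -40.950 → a = ∂h/∂x = -0.005727
Back-substitute: b = ∂h/∂y = -0.0007203.
Flow = −∇h = (+0.005727 east, +0.0007203 north), which points east.

E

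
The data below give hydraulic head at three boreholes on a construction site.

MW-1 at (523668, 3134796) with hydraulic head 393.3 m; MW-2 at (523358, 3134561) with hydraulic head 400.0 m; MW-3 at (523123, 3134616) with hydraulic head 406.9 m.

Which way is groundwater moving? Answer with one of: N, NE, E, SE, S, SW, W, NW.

Differences from MW-1: to MW-2 (Δx, Δy, Δh) = (-310, -235, +6.7); to MW-3 = (-545, -180, +13.6).
Solve a·Δx + b·Δy = Δh: det = (-310)·(-180) − (-545)·(-235) = -72275.
∂h/∂x = [(+6.7)·(-180) − (+13.6)·(-235)] / -72275 = -0.02753
∂h/∂y = [(-310)·(+13.6) − (-545)·(+6.7)] / -72275 = +0.007810
Flow = −∇h = (+0.02753 east, -0.007810 north), which points east.

E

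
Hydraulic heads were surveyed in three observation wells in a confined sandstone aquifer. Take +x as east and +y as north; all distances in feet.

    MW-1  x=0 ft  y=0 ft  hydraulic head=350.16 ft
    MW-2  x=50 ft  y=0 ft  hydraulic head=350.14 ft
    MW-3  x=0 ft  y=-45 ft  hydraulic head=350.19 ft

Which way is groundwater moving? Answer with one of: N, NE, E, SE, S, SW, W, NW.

∂h/∂x = (350.14 − 350.16) / (50 − 0) = -0.0004000
∂h/∂y = (350.19 − 350.16) / (-45 − 0) = -0.0006667
Flow = −∇h = (+0.0004000 east, +0.0006667 north), which points northeast.

NE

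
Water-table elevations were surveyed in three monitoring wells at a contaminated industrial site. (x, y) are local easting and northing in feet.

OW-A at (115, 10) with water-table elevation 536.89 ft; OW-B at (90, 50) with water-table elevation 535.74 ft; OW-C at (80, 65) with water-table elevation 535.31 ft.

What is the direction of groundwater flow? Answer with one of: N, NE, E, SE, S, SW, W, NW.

N

Three-point gradient (reference OW-A): Δ to OW-B = (-25, 40, -1.15), Δ to OW-C = (-35, 55, -1.58).
∂h/∂x = -0.002000, ∂h/∂y = -0.03000 (det = 25).
Flow = −∇h = (+0.002000 east, +0.03000 north), which points north.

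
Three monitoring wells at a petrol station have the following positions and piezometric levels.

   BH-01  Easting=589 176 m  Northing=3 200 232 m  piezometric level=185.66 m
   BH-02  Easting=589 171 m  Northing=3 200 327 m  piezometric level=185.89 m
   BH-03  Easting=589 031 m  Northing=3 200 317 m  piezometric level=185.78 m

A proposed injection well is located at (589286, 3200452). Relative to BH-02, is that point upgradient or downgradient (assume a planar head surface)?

With h = a·x + b·y + c and BH-01 as origin, the differences give:
  (-5)·a + 95·b = +0.23
  (-145)·a + 85·b = +0.12
Eliminate b (×85 and ×95, subtract): 13350·a = 8.150 → a = ∂h/∂x = +0.0006105
Back-substitute: b = ∂h/∂y = +0.002453.
Head at (589286, 3200452) = 185.66 + (+0.0006105)·(110) + (+0.002453)·(220) = 186.27 m.
That is higher than the 185.89 m at BH-02, so the point is upgradient.

upgradient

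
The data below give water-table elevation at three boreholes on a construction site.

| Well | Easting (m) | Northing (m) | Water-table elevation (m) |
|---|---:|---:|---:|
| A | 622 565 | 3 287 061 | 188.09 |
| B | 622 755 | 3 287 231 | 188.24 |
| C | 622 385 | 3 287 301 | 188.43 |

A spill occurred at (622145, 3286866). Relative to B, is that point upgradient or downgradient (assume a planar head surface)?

Differences from A: to B (Δx, Δy, Δh) = (190, 170, +0.15); to C = (-180, 240, +0.34).
Determinant of the coordinate differences = 190·240 − (-180)·170 = 76200.
∂h/∂x = [(+0.15)·240 − (+0.34)·170] / 76200 = -0.0002861
∂h/∂y = [190·(+0.34) − (-180)·(+0.15)] / 76200 = +0.001202
Head at (622145, 3286866) = 188.09 + (-0.0002861)·(-420) + (+0.001202)·(-195) = 187.98 m.
That is lower than the 188.24 m at B, so the point is downgradient.

downgradient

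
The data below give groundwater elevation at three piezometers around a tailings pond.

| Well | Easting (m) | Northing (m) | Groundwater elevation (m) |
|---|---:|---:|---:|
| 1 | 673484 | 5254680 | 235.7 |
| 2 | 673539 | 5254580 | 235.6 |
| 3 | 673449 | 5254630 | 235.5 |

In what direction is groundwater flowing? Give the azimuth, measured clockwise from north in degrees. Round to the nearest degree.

Differences from 1: to 2 (Δx, Δy, Δh) = (55, -100, -0.1); to 3 = (-35, -50, -0.2).
Determinant of the coordinate differences = 55·(-50) − (-35)·(-100) = -6250.
∂h/∂x = [(-0.1)·(-50) − (-0.2)·(-100)] / -6250 = +0.002400
∂h/∂y = [55·(-0.2) − (-35)·(-0.1)] / -6250 = +0.002320
Flow direction (−∇h) has components (-0.002400 E, -0.002320 N).
Azimuth = atan2(E, N) = atan2(-0.002400, -0.002320) = 226.0° ≈ 226°.

226°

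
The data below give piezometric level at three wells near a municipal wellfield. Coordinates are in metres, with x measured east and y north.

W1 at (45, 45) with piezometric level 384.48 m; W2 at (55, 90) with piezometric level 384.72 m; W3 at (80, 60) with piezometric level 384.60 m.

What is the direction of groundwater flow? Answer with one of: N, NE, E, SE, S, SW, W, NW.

Three-point gradient (reference W1): Δ to W2 = (10, 45, +0.24), Δ to W3 = (35, 15, +0.12).
∂h/∂x = +0.001263, ∂h/∂y = +0.005053 (det = -1425).
Flow = −∇h = (-0.001263 east, -0.005053 north), which points south.

S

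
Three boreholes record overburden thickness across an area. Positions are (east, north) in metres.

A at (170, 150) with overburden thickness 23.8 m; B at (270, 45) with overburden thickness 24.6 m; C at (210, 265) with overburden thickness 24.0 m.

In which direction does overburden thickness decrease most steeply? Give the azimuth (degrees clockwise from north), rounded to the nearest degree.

Differences from A: to B (Δx, Δy, Δh) = (100, -105, +0.8); to C = (40, 115, +0.2).
Solve a·Δx + b·Δy = Δd: det = 100·115 − 40·(-105) = 15700.
∂d/∂x = [(+0.8)·115 − (+0.2)·(-105)] / 15700 = +0.007197
∂d/∂y = [100·(+0.2) − 40·(+0.8)] / 15700 = -0.0007643
Steepest decrease is along −∇f: components (-0.007197 E, +0.0007643 N).
Azimuth = atan2(-0.007197, +0.0007643) = 276.1° ≈ 276°.

276°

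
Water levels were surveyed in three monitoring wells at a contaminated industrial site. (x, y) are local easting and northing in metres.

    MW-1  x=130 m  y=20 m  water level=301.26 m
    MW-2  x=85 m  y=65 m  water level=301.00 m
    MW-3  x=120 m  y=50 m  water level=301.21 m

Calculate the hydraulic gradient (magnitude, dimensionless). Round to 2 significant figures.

Three-point gradient (reference MW-1): Δ to MW-2 = (-45, 45, -0.26), Δ to MW-3 = (-10, 30, -0.05).
∂h/∂x = +0.006167, ∂h/∂y = +0.0003889 (det = -900).
|∇h| = √(0.006167² + 0.0003889²) = 0.006179

0.0062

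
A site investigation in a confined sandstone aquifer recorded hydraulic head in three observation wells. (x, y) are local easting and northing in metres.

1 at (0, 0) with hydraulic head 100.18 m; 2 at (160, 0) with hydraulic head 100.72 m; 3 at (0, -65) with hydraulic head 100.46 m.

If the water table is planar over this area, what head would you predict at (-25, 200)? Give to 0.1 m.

99.2 m

∂h/∂x = (100.72 − 100.18) / (160 − 0) = +0.003375
∂h/∂y = (100.46 − 100.18) / (-65 − 0) = -0.004308
h(-25, 200) = 100.18 + (+0.003375)·(-25) + (-0.004308)·(200) = 100.18 -0.084 -0.862 = 99.234 m.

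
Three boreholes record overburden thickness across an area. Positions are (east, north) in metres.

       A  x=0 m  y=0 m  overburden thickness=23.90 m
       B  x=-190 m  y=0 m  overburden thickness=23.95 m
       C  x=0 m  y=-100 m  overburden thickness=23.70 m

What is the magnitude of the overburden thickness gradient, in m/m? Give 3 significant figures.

∂d/∂x = (23.95 − 23.90) / (-190 − 0) = -0.0002632
∂d/∂y = (23.70 − 23.90) / (-100 − 0) = +0.002000
|∇f| = √(-0.0002632² + 0.002000²) = 0.002017 m/m

0.00202 m/m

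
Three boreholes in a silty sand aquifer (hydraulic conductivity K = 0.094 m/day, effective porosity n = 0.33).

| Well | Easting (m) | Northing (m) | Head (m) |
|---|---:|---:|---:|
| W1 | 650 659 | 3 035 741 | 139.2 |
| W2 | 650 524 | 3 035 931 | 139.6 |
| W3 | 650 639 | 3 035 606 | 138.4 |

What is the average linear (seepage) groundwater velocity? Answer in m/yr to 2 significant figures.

Differences from W1: to W2 (Δx, Δy, Δh) = (-135, 190, +0.4); to W3 = (-20, -135, -0.8).
Solve a·Δx + b·Δy = Δh: det = (-135)·(-135) − (-20)·190 = 22025.
∂h/∂x = [(+0.4)·(-135) − (-0.8)·190] / 22025 = +0.004449
∂h/∂y = [(-135)·(-0.8) − (-20)·(+0.4)] / 22025 = +0.005267
|∇h| = √(0.004449² + 0.005267²) = 0.006895
Seepage velocity v = K·i/n = 0.094 × 0.006895 / 0.33 = 0.001964 m/day = 0.7174 m/yr.

0.72 m/yr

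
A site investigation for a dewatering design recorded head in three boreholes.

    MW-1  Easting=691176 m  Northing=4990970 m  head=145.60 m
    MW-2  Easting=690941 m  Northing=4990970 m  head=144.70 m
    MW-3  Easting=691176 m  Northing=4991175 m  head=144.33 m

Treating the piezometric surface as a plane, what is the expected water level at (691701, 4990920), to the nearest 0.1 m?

∂h/∂x = (144.70 − 145.60) / (690941 − 691176) = +0.003830
∂h/∂y = (144.33 − 145.60) / (4991175 − 4990970) = -0.006195
h(691701, 4990920) = 145.60 + (+0.003830)·(525) + (-0.006195)·(-50) = 145.60 +2.011 +0.310 = 147.920 m.

147.9 m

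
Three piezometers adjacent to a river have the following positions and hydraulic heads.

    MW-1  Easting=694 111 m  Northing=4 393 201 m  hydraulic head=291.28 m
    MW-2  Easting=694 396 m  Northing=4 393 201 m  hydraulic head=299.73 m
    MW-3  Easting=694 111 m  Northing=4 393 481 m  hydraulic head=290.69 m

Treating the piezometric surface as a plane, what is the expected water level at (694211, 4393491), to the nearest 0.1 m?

∂h/∂x = (299.73 − 291.28) / (694396 − 694111) = +0.02965
∂h/∂y = (290.69 − 291.28) / (4393481 − 4393201) = -0.002107
h(694211, 4393491) = 291.28 + (+0.02965)·(100) + (-0.002107)·(290) = 291.28 +2.965 -0.611 = 293.634 m.

293.6 m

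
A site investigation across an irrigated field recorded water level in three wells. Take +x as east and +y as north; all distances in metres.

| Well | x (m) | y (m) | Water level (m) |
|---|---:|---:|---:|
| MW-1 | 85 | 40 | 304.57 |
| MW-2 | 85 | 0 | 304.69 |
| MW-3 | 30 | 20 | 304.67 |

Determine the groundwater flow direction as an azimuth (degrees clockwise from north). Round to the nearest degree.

014°

Differences from MW-1: to MW-2 (Δx, Δy, Δh) = (0, -40, +0.12); to MW-3 = (-55, -20, +0.10).
Solve a·Δx + b·Δy = Δh: det = 0·(-20) − (-55)·(-40) = -2200.
∂h/∂x = [(+0.12)·(-20) − (+0.10)·(-40)] / -2200 = -0.0007273
∂h/∂y = [0·(+0.10) − (-55)·(+0.12)] / -2200 = -0.003000
Flow direction (−∇h) has components (+0.0007273 E, +0.003000 N).
Azimuth = atan2(E, N) = atan2(+0.0007273, +0.003000) = 13.6° ≈ 014°.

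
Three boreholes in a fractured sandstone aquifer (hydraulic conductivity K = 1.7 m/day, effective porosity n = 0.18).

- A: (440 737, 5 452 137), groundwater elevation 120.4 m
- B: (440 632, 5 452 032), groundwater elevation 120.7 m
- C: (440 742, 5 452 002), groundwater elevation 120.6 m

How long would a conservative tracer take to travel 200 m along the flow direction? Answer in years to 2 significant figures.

29 years

Taking A as reference: B−A = (-105, -105, +0.3); C−A = (5, -135, +0.2).
Determinant of the coordinate differences = (-105)·(-135) − 5·(-105) = 14700.
∂h/∂x = [(+0.3)·(-135) − (+0.2)·(-105)] / 14700 = -0.001327
∂h/∂y = [(-105)·(+0.2) − 5·(+0.3)] / 14700 = -0.001531
|∇h| = √(-0.001327² + -0.001531²) = 0.002026
Seepage velocity v = K·i/n = 1.7 × 0.002026 / 0.18 = 0.01913 m/day.
t = 200 / 0.01913 = 1.045e+04 days = 28.6 years.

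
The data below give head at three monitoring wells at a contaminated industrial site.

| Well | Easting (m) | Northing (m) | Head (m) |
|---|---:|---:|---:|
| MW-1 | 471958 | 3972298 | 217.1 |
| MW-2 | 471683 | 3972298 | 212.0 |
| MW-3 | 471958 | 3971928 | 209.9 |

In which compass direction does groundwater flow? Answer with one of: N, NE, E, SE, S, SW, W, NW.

SW

∂h/∂x = (212.0 − 217.1) / (471683 − 471958) = +0.01855
∂h/∂y = (209.9 − 217.1) / (3971928 − 3972298) = +0.01946
Flow = −∇h = (-0.01855 east, -0.01946 north), which points southwest.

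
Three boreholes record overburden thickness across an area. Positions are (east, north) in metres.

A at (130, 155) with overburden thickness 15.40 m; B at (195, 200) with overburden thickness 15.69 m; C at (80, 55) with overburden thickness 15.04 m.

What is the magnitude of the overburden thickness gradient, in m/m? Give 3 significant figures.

With d = a·x + b·y + c and A as origin, the differences give:
  65·a + 45·b = +0.29
  (-50)·a + (-100)·b = -0.36
Eliminate b (×(-100) and ×45, subtract): -4250·a = -12.800 → a = ∂d/∂x = +0.003012
Back-substitute: b = ∂d/∂y = +0.002094.
|∇f| = √(0.003012² + 0.002094²) = 0.003668 m/m

0.00367 m/m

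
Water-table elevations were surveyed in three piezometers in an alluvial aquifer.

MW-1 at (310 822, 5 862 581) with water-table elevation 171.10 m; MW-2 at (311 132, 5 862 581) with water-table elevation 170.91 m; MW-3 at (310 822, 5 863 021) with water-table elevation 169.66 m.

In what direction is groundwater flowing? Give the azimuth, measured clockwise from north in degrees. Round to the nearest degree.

011°

∂h/∂x = (170.91 − 171.10) / (311132 − 310822) = -0.0006129
∂h/∂y = (169.66 − 171.10) / (5863021 − 5862581) = -0.003273
Flow direction (−∇h) has components (+0.0006129 E, +0.003273 N).
Azimuth = atan2(E, N) = atan2(+0.0006129, +0.003273) = 10.6° ≈ 011°.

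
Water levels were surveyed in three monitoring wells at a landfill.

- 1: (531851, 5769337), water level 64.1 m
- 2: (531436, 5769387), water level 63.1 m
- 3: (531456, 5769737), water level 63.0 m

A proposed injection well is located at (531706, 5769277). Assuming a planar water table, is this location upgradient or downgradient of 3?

upgradient

Three-point gradient (reference 1): Δ to 2 = (-415, 50, -1.0), Δ to 3 = (-395, 400, -1.1).
∂h/∂x = +0.002359, ∂h/∂y = -0.0004205 (det = -146250).
Head at (531706, 5769277) = 64.1 + (+0.002359)·(-145) + (-0.0004205)·(-60) = 63.78 m.
That is higher than the 63.0 m at 3, so the point is upgradient.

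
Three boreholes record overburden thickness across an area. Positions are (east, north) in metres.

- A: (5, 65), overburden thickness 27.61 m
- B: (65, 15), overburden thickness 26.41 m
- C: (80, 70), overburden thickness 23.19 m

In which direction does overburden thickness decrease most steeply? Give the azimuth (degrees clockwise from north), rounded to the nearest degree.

052°

Taking A as reference: B−A = (60, -50, -1.20); C−A = (75, 5, -4.42).
Determinant of the coordinate differences = 60·5 − 75·(-50) = 4050.
∂d/∂x = [(-1.20)·5 − (-4.42)·(-50)] / 4050 = -0.05605
∂d/∂y = [60·(-4.42) − 75·(-1.20)] / 4050 = -0.04326
Steepest decrease is along −∇f: components (+0.05605 E, +0.04326 N).
Azimuth = atan2(+0.05605, +0.04326) = 52.3° ≈ 052°.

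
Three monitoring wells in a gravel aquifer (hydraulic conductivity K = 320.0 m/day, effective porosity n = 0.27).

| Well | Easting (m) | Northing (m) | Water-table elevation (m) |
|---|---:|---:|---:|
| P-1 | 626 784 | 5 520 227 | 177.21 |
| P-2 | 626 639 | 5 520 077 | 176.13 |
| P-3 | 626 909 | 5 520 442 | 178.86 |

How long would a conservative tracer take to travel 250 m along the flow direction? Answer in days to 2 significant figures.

25 days

With h = a·x + b·y + c and P-1 as origin, the differences give:
  (-145)·a + (-150)·b = -1.08
  125·a + 215·b = +1.65
Eliminate b (×215 and ×(-150), subtract): -12425·a = 15.300 → a = ∂h/∂x = -0.001231
Back-substitute: b = ∂h/∂y = +0.008390.
|∇h| = √(-0.001231² + 0.008390²) = 0.00848
Seepage velocity v = K·i/n = 320.0 × 0.00848 / 0.27 = 10.05 m/day.
t = 250 / 10.05 = 24.88 days.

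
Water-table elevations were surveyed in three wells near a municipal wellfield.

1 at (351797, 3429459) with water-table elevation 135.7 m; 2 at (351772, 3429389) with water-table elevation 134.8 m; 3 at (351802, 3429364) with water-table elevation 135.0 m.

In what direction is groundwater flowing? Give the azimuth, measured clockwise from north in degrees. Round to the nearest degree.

Taking 1 as reference: 2−1 = (-25, -70, -0.9); 3−1 = (5, -95, -0.7).
Determinant of the coordinate differences = (-25)·(-95) − 5·(-70) = 2725.
∂h/∂x = [(-0.9)·(-95) − (-0.7)·(-70)] / 2725 = +0.01339
∂h/∂y = [(-25)·(-0.7) − 5·(-0.9)] / 2725 = +0.008073
Flow direction (−∇h) has components (-0.01339 E, -0.008073 N).
Azimuth = atan2(E, N) = atan2(-0.01339, -0.008073) = 238.9° ≈ 239°.

239°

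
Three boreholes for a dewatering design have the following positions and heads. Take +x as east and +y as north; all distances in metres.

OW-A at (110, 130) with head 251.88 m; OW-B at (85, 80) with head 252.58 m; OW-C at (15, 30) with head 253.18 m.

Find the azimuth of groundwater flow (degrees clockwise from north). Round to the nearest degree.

Three-point gradient (reference OW-A): Δ to OW-B = (-25, -50, +0.70), Δ to OW-C = (-95, -100, +1.30).
∂h/∂x = +0.002222, ∂h/∂y = -0.01511 (det = -2250).
Flow direction (−∇h) has components (-0.002222 E, +0.01511 N).
Azimuth = atan2(E, N) = atan2(-0.002222, +0.01511) = 351.6° ≈ 352°.

352°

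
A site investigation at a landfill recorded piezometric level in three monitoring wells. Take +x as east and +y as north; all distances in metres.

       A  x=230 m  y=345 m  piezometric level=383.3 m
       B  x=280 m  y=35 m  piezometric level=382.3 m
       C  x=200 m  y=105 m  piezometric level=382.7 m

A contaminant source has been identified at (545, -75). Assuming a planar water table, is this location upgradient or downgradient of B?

Differences from A: to B (Δx, Δy, Δh) = (50, -310, -1.0); to C = (-30, -240, -0.6).
Solve a·Δx + b·Δy = Δh: det = 50·(-240) − (-30)·(-310) = -21300.
∂h/∂x = [(-1.0)·(-240) − (-0.6)·(-310)] / -21300 = -0.002535
∂h/∂y = [50·(-0.6) − (-30)·(-1.0)] / -21300 = +0.002817
Head at (545, -75) = 383.3 + (-0.002535)·(315) + (+0.002817)·(-420) = 381.32 m.
That is lower than the 382.3 m at B, so the point is downgradient.

downgradient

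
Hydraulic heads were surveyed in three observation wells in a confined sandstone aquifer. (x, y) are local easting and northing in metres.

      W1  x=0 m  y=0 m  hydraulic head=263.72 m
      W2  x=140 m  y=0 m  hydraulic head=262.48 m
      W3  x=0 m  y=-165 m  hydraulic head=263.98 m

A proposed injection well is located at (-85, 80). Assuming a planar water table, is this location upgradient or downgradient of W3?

upgradient

∂h/∂x = (262.48 − 263.72) / (140 − 0) = -0.008857
∂h/∂y = (263.98 − 263.72) / (-165 − 0) = -0.001576
Head at (-85, 80) = 263.72 + (-0.008857)·(-85) + (-0.001576)·(80) = 264.35 m.
That is higher than the 263.98 m at W3, so the point is upgradient.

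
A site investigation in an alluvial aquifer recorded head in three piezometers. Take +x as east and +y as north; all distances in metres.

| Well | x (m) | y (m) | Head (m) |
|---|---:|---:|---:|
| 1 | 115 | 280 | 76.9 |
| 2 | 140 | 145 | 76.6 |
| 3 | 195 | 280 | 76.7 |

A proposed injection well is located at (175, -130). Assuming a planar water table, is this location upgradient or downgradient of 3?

downgradient

Differences from 1: to 2 (Δx, Δy, Δh) = (25, -135, -0.3); to 3 = (80, 0, -0.2).
Determinant of the coordinate differences = 25·0 − 80·(-135) = 10800.
∂h/∂x = [(-0.3)·0 − (-0.2)·(-135)] / 10800 = -0.002500
∂h/∂y = [25·(-0.2) − 80·(-0.3)] / 10800 = +0.001759
Head at (175, -130) = 76.9 + (-0.002500)·(60) + (+0.001759)·(-410) = 76.03 m.
That is lower than the 76.7 m at 3, so the point is downgradient.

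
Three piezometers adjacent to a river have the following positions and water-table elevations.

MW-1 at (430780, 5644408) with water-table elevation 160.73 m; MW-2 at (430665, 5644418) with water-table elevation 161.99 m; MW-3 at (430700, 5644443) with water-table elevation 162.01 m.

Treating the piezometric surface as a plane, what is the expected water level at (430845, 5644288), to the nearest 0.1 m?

Differences from MW-1: to MW-2 (Δx, Δy, Δh) = (-115, 10, +1.26); to MW-3 = (-80, 35, +1.28).
Determinant of the coordinate differences = (-115)·35 − (-80)·10 = -3225.
∂h/∂x = [(+1.26)·35 − (+1.28)·10] / -3225 = -0.009705
∂h/∂y = [(-115)·(+1.28) − (-80)·(+1.26)] / -3225 = +0.01439
h(430845, 5644288) = 160.73 + (-0.009705)·(65) + (+0.01439)·(-120) = 160.73 -0.631 -1.727 = 158.373 m.

158.4 m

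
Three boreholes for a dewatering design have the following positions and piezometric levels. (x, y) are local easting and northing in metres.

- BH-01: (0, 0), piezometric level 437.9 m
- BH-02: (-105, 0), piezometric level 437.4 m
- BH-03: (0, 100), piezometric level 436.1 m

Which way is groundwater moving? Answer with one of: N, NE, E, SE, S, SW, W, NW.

N

∂h/∂x = (437.4 − 437.9) / (-105 − 0) = +0.004762
∂h/∂y = (436.1 − 437.9) / (100 − 0) = -0.01800
Flow = −∇h = (-0.004762 east, +0.01800 north), which points north.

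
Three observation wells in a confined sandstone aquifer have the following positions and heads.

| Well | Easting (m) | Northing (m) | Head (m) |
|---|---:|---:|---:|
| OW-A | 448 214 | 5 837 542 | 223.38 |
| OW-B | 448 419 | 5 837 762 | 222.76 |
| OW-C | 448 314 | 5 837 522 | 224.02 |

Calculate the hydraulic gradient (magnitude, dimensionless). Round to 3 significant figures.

0.00889

Taking OW-A as reference: OW-B−OW-A = (205, 220, -0.62); OW-C−OW-A = (100, -20, +0.64).
Determinant of the coordinate differences = 205·(-20) − 100·220 = -26100.
∂h/∂x = [(-0.62)·(-20) − (+0.64)·220] / -26100 = +0.004920
∂h/∂y = [205·(+0.64) − 100·(-0.62)] / -26100 = -0.007402
|∇h| = √(0.004920² + -0.007402²) = 0.008888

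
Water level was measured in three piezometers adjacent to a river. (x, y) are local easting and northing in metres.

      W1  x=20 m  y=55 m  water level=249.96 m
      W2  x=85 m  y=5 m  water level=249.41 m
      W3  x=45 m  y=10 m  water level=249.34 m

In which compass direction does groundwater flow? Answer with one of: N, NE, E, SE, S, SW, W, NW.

S

With h = a·x + b·y + c and W1 as origin, the differences give:
  65·a + (-50)·b = -0.55
  25·a + (-45)·b = -0.62
Eliminate b (×(-45) and ×(-50), subtract): -1675·a = -6.250 → a = ∂h/∂x = +0.003731
Back-substitute: b = ∂h/∂y = +0.01585.
Flow = −∇h = (-0.003731 east, -0.01585 north), which points south.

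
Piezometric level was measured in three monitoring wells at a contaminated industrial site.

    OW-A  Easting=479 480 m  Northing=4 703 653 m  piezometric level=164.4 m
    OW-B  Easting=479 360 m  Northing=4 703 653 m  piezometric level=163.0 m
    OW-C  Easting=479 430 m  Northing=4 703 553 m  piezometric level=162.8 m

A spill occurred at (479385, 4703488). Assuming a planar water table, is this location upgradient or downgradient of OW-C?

With h = a·x + b·y + c and OW-A as origin, the differences give:
  (-120)·a + 0·b = -1.4
  (-50)·a + (-100)·b = -1.6
Eliminate b (×(-100) and ×0, subtract): 12000·a = 140.00 → a = ∂h/∂x = +0.01167
Back-substitute: b = ∂h/∂y = +0.01017.
Head at (479385, 4703488) = 164.4 + (+0.01167)·(-95) + (+0.01017)·(-165) = 161.61 m.
That is lower than the 162.8 m at OW-C, so the point is downgradient.

downgradient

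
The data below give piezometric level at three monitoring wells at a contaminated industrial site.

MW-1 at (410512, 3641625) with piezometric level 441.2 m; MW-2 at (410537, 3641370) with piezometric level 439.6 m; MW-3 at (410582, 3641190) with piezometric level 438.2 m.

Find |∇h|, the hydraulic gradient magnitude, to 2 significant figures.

0.011

With h = a·x + b·y + c and MW-1 as origin, the differences give:
  25·a + (-255)·b = -1.6
  70·a + (-435)·b = -3.0
Eliminate b (×(-435) and ×(-255), subtract): 6975·a = -69.00 → a = ∂h/∂x = -0.009892
Back-substitute: b = ∂h/∂y = +0.005305.
|∇h| = √(-0.009892² + 0.005305²) = 0.01122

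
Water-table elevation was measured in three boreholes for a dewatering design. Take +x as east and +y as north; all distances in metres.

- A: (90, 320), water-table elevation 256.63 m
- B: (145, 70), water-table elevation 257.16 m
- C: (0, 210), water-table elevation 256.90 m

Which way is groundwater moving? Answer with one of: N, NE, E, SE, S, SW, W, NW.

N

With h = a·x + b·y + c and A as origin, the differences give:
  55·a + (-250)·b = +0.53
  (-90)·a + (-110)·b = +0.27
Eliminate b (×(-110) and ×(-250), subtract): -28550·a = 9.200 → a = ∂h/∂x = -0.0003222
Back-substitute: b = ∂h/∂y = -0.002191.
Flow = −∇h = (+0.0003222 east, +0.002191 north), which points north.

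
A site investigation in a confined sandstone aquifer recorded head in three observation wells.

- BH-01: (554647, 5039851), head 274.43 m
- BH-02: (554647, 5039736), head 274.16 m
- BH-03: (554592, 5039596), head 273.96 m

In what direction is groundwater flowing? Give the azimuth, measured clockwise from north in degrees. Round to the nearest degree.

Three-point gradient (reference BH-01): Δ to BH-02 = (0, -115, -0.27), Δ to BH-03 = (-55, -255, -0.47).
∂h/∂x = -0.002340, ∂h/∂y = +0.002348 (det = -6325).
Flow direction (−∇h) has components (+0.002340 E, -0.002348 N).
Azimuth = atan2(E, N) = atan2(+0.002340, -0.002348) = 135.1° ≈ 135°.

135°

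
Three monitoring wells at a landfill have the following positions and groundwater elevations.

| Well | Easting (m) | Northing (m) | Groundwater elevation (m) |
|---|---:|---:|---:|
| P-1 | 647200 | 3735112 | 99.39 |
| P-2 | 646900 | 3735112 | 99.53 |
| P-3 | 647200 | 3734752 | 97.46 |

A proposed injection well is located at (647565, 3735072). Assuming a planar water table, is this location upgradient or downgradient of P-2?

∂h/∂x = (99.53 − 99.39) / (646900 − 647200) = -0.0004667
∂h/∂y = (97.46 − 99.39) / (3734752 − 3735112) = +0.005361
Head at (647565, 3735072) = 99.39 + (-0.0004667)·(365) + (+0.005361)·(-40) = 99.01 m.
That is lower than the 99.53 m at P-2, so the point is downgradient.

downgradient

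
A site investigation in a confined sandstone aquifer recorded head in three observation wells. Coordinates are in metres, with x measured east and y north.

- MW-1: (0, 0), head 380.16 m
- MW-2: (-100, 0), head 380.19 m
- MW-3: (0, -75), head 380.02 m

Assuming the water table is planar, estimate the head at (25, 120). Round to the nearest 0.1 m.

380.4 m

∂h/∂x = (380.19 − 380.16) / (-100 − 0) = -0.0003000
∂h/∂y = (380.02 − 380.16) / (-75 − 0) = +0.001867
h(25, 120) = 380.16 + (-0.0003000)·(25) + (+0.001867)·(120) = 380.16 -0.007 +0.224 = 380.377 m.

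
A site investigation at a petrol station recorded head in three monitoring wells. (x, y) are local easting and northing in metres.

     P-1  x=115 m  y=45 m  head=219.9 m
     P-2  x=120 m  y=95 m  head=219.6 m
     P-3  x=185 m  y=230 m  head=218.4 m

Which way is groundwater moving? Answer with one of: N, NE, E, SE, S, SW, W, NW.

Differences from P-1: to P-2 (Δx, Δy, Δh) = (5, 50, -0.3); to P-3 = (70, 185, -1.5).
Solve a·Δx + b·Δy = Δh: det = 5·185 − 70·50 = -2575.
∂h/∂x = [(-0.3)·185 − (-1.5)·50] / -2575 = -0.007573
∂h/∂y = [5·(-1.5) − 70·(-0.3)] / -2575 = -0.005243
Flow = −∇h = (+0.007573 east, +0.005243 north), which points northeast.

NE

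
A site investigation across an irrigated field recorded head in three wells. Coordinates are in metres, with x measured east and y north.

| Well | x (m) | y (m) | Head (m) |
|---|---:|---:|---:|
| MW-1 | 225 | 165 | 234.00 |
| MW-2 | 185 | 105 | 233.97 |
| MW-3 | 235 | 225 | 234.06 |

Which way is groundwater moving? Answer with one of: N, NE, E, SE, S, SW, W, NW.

Taking MW-1 as reference: MW-2−MW-1 = (-40, -60, -0.03); MW-3−MW-1 = (10, 60, +0.06).
Determinant of the coordinate differences = (-40)·60 − 10·(-60) = -1800.
∂h/∂x = [(-0.03)·60 − (+0.06)·(-60)] / -1800 = -0.001000
∂h/∂y = [(-40)·(+0.06) − 10·(-0.03)] / -1800 = +0.001167
Flow = −∇h = (+0.001000 east, -0.001167 north), which points southeast.

SE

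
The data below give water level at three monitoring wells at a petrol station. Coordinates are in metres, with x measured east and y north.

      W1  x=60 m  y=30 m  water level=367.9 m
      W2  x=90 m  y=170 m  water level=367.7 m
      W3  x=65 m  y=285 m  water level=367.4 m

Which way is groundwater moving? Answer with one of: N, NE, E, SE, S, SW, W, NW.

NW

Taking W1 as reference: W2−W1 = (30, 140, -0.2); W3−W1 = (5, 255, -0.5).
Determinant of the coordinate differences = 30·255 − 5·140 = 6950.
∂h/∂x = [(-0.2)·255 − (-0.5)·140] / 6950 = +0.002734
∂h/∂y = [30·(-0.5) − 5·(-0.2)] / 6950 = -0.002014
Flow = −∇h = (-0.002734 east, +0.002014 north), which points northwest.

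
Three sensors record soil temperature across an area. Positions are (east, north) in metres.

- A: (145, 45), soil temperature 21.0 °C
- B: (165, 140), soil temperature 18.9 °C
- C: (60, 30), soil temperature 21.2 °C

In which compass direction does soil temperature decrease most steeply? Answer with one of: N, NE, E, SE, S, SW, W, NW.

N

With T = a·x + b·y + c and A as origin, the differences give:
  20·a + 95·b = -2.1
  (-85)·a + (-15)·b = +0.2
Eliminate b (×(-15) and ×95, subtract): 7775·a = 12.50 → a = ∂T/∂x = +0.001608
Back-substitute: b = ∂T/∂y = -0.02244.
Steepest decrease is along −∇f = (-0.001608 E, +0.02244 N) → north.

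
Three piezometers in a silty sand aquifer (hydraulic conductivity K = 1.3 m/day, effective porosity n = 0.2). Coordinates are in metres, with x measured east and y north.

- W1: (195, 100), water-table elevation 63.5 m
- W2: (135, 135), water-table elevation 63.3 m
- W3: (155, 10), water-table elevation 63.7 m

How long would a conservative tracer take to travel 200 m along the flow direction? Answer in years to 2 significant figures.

Differences from W1: to W2 (Δx, Δy, Δh) = (-60, 35, -0.2); to W3 = (-40, -90, +0.2).
Determinant of the coordinate differences = (-60)·(-90) − (-40)·35 = 6800.
∂h/∂x = [(-0.2)·(-90) − (+0.2)·35] / 6800 = +0.001618
∂h/∂y = [(-60)·(+0.2) − (-40)·(-0.2)] / 6800 = -0.002941
|∇h| = √(0.001618² + -0.002941²) = 0.003357
Seepage velocity v = K·i/n = 1.3 × 0.003357 / 0.2 = 0.02182 m/day.
t = 200 / 0.02182 = 9166 days = 25.1 years.

25 years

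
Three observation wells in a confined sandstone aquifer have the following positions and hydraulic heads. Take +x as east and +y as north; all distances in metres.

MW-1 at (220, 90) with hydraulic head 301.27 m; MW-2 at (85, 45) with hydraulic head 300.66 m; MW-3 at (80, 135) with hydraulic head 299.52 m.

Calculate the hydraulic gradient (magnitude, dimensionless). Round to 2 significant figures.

0.015

Three-point gradient (reference MW-1): Δ to MW-2 = (-135, -45, -0.61), Δ to MW-3 = (-140, 45, -1.75).
∂h/∂x = +0.008582, ∂h/∂y = -0.01219 (det = -12375).
|∇h| = √(0.008582² + -0.01219²) = 0.01491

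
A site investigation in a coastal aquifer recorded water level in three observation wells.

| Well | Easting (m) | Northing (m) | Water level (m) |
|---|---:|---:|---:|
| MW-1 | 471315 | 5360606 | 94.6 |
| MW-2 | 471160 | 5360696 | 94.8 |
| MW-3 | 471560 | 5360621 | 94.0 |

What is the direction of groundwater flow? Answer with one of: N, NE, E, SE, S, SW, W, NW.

Taking MW-1 as reference: MW-2−MW-1 = (-155, 90, +0.2); MW-3−MW-1 = (245, 15, -0.6).
Determinant of the coordinate differences = (-155)·15 − 245·90 = -24375.
∂h/∂x = [(+0.2)·15 − (-0.6)·90] / -24375 = -0.002338
∂h/∂y = [(-155)·(-0.6) − 245·(+0.2)] / -24375 = -0.001805
Flow = −∇h = (+0.002338 east, +0.001805 north), which points northeast.

NE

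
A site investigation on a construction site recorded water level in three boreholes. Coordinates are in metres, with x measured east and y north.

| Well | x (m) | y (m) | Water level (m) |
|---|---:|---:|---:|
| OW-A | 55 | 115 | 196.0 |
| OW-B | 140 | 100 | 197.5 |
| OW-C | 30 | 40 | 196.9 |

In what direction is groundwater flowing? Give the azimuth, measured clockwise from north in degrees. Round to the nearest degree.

With h = a·x + b·y + c and OW-A as origin, the differences give:
  85·a + (-15)·b = +1.5
  (-25)·a + (-75)·b = +0.9
Eliminate b (×(-75) and ×(-15), subtract): -6750·a = -99.00 → a = ∂h/∂x = +0.01467
Back-substitute: b = ∂h/∂y = -0.01689.
Flow direction (−∇h) has components (-0.01467 E, +0.01689 N).
Azimuth = atan2(E, N) = atan2(-0.01467, +0.01689) = 319.0° ≈ 319°.

319°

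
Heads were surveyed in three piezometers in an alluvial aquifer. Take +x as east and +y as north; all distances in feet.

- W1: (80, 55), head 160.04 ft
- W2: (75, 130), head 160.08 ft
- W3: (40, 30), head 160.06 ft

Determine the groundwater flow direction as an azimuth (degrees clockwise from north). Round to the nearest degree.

Three-point gradient (reference W1): Δ to W2 = (-5, 75, +0.04), Δ to W3 = (-40, -25, +0.02).
∂h/∂x = -0.0008000, ∂h/∂y = +0.0004800 (det = 3125).
Flow direction (−∇h) has components (+0.0008000 E, -0.0004800 N).
Azimuth = atan2(E, N) = atan2(+0.0008000, -0.0004800) = 121.0° ≈ 121°.

121°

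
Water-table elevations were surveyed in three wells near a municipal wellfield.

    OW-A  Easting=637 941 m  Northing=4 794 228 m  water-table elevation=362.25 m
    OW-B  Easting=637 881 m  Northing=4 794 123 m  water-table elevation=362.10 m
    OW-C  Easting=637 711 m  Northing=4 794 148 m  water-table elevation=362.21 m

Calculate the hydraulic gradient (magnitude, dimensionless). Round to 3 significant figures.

0.00171

With h = a·x + b·y + c and OW-A as origin, the differences give:
  (-60)·a + (-105)·b = -0.15
  (-230)·a + (-80)·b = -0.04
Eliminate b (×(-80) and ×(-105), subtract): -19350·a = 7.800 → a = ∂h/∂x = -0.0004031
Back-substitute: b = ∂h/∂y = +0.001659.
|∇h| = √(-0.0004031² + 0.001659²) = 0.001707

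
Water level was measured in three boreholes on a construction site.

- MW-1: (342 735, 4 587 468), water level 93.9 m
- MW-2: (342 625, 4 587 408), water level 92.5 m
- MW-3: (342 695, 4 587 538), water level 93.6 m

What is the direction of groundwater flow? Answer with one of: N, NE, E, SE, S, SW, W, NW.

Differences from MW-1: to MW-2 (Δx, Δy, Δh) = (-110, -60, -1.4); to MW-3 = (-40, 70, -0.3).
Determinant of the coordinate differences = (-110)·70 − (-40)·(-60) = -10100.
∂h/∂x = [(-1.4)·70 − (-0.3)·(-60)] / -10100 = +0.01149
∂h/∂y = [(-110)·(-0.3) − (-40)·(-1.4)] / -10100 = +0.002277
Flow = −∇h = (-0.01149 east, -0.002277 north), which points west.

W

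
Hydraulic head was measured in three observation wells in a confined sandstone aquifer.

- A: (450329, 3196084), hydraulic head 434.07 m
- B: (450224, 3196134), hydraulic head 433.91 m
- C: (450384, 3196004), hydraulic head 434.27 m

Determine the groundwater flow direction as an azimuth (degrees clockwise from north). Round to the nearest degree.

347°

Three-point gradient (reference A): Δ to B = (-105, 50, -0.16), Δ to C = (55, -80, +0.20).
∂h/∂x = +0.0004956, ∂h/∂y = -0.002159 (det = 5650).
Flow direction (−∇h) has components (-0.0004956 E, +0.002159 N).
Azimuth = atan2(E, N) = atan2(-0.0004956, +0.002159) = 347.1° ≈ 347°.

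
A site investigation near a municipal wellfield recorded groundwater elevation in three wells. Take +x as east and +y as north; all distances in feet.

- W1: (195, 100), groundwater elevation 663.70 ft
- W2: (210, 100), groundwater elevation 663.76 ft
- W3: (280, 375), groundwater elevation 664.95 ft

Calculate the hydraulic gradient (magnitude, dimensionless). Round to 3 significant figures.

0.00519

Differences from W1: to W2 (Δx, Δy, Δh) = (15, 0, +0.06); to W3 = (85, 275, +1.25).
Determinant of the coordinate differences = 15·275 − 85·0 = 4125.
∂h/∂x = [(+0.06)·275 − (+1.25)·0] / 4125 = +0.004000
∂h/∂y = [15·(+1.25) − 85·(+0.06)] / 4125 = +0.003309
|∇h| = √(0.004000² + 0.003309²) = 0.005191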